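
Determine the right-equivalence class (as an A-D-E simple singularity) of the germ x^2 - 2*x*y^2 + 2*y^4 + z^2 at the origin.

The Hessian of f at 0 has rank 2. Corank 1: A-series; mu = 3 gives A_3.

A_{3}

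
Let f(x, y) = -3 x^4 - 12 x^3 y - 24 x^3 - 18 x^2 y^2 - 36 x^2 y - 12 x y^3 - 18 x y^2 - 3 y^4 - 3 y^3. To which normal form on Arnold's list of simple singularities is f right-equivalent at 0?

The Hessian of f at 0 is [[0, 0], [0, 0]] with rank 0, so corank 2. A Groebner basis of the Jacobian ideal J(f) in C{x,y} is {y^4, x*y^2 + 2*y^3/3, x^2 + x*y + y^2/4}; counting standard monomials gives mu = 6. Corank 2; j^3 = -3*(2*x + y)^3 is a perfect cube, so E-series; the 4-jet and mu = 6 give E_6.

E_{6}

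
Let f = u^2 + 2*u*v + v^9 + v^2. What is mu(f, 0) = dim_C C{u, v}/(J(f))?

8

The Hessian of f at 0 has rank 1. Corank 1: A-series; mu = 8 gives A_8.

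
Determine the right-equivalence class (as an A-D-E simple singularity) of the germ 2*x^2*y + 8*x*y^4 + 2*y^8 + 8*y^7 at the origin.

D_{9}

The Hessian of f at 0 is [[0, 0], [0, 0]] with rank 0, so corank 2. A Groebner basis of the Jacobian ideal J(f) in C{x,y} is {x^2*y^2, x^2*y + x^2/2 + x*y^3, x*y/2 + y^4, x^3}; counting standard monomials gives mu = 9. Corank 2; j^3 = 2*x^2*y has shape L^2 M (L != M), so D-series; mu = 9 gives D_9.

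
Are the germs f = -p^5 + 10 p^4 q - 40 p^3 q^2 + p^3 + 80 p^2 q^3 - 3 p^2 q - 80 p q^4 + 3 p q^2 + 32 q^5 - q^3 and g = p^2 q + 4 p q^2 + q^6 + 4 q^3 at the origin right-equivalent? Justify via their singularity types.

The Hessian of f at 0 is [[0, 0], [0, 0]] with rank 0, so corank 2. A Groebner basis of the Jacobian ideal J(f) in C{p,q} is {q^5, p*q^3 - 5*q^4/4, p^2 - 2*p*q + q^2}; counting standard monomials gives mu = 8. Corank 2; j^3 = (p - q)^3 is a perfect cube, so E-series; the 5-jet and mu = 8 give E_8. The Hessian of g at 0 is [[0, 0], [0, 0]] with rank 0, so corank 2. A Groebner basis of the Jacobian ideal J(g) in C{p,q} is {p^2/6 + q^5 - 2*q^2/3, p^3 + 8*q^3, p*q + 2*q^2}; counting standard monomials gives mu = 7. Corank 2; j^3 = q*(p + 2*q)^2 has shape L^2 M (L != M), so D-series; mu = 7 gives D_7. f is E_8 but g is D_7, hence not right-equivalent.

No.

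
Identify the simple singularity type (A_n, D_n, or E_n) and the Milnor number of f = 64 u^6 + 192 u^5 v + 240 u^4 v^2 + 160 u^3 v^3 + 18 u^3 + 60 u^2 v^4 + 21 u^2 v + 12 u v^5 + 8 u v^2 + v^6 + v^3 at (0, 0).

Type D_{7}, Milnor number mu = 7.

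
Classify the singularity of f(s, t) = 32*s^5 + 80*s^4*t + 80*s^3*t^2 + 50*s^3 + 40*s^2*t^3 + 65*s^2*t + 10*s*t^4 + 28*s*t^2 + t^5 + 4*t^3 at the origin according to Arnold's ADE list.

D6

The Hessian of f at 0 has rank 0. Corank 2; j^3 = (2*s + t)*(5*s + 2*t)^2 has shape L^2 M (L != M), so D-series; mu = 6 gives D_6.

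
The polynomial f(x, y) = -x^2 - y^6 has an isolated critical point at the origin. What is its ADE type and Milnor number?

Type A_{5}, Milnor number mu = 5.

The Hessian of f at 0 is [[-2, 0], [0, 0]] with rank 1, so corank 1. A Groebner basis of the Jacobian ideal J(f) in C{x,y} is {y^5, x}; counting standard monomials gives mu = 5. Corank 1: A-series; mu = 5 gives A_5.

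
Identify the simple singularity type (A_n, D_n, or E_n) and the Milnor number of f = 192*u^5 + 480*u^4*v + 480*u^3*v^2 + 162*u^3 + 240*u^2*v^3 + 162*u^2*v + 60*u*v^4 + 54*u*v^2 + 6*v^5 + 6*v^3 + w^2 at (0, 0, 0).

The Hessian of f at 0 has rank 1. Corank 2; j^3 = 6*(3*u + v)^3 is a perfect cube, so E-series; the 5-jet and mu = 8 give E_8.

Type E_8, Milnor number mu = 8.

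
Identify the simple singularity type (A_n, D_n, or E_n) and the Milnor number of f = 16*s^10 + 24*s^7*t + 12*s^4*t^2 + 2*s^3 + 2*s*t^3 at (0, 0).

Type E_7, Milnor number mu = 7.

The Hessian of f at 0 has rank 0. Corank 2; j^3 = 2*s^3 is a perfect cube, so E-series; the 4-jet and mu = 7 give E_7.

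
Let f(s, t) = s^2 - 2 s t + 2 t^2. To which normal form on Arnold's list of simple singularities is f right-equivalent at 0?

A_1

The Hessian of f at 0 has rank 2. Corank 0: nondegenerate Morse point, so A_1.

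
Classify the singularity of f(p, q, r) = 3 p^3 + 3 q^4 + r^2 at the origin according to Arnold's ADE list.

E6

The Hessian of f at 0 has rank 1. Corank 2; j^3 = 3*p^3 is a perfect cube, so E-series; the 4-jet and mu = 6 give E_6.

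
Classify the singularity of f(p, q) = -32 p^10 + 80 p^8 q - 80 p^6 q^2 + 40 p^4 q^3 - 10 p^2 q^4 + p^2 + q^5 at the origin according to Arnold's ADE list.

The Hessian of f at 0 has rank 1. Corank 1: A-series; mu = 4 gives A_4.

A_4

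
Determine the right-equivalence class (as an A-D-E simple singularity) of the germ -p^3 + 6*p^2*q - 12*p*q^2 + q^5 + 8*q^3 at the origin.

The Hessian of f at 0 has rank 0. Corank 2; j^3 = -(p - 2*q)^3 is a perfect cube, so E-series; the 5-jet and mu = 8 give E_8.

E_8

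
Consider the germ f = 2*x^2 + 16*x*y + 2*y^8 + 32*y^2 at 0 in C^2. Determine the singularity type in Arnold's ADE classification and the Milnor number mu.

Type A_7, Milnor number mu = 7.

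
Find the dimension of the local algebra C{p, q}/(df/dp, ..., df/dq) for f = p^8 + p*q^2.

The Hessian of f at 0 is [[0, 0], [0, 0]] with rank 0, so corank 2. A Groebner basis of the Jacobian ideal J(f) in C{p,q} is {p^7 + q^2/8, q^3, p*q}; counting standard monomials gives mu = 9. Corank 2; j^3 = p*q^2 has shape L^2 M (L != M), so D-series; mu = 9 gives D_9.

9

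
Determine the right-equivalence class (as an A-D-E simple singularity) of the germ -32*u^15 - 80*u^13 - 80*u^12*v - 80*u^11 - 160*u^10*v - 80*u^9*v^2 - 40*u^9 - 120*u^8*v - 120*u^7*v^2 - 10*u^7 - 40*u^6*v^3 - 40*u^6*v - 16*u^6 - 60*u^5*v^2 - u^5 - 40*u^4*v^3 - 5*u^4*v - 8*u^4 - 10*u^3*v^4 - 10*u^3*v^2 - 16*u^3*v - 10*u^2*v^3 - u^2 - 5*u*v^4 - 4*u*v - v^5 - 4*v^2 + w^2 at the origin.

A_4

The Hessian of f at 0 has rank 2. Corank 1: A-series; mu = 4 gives A_4.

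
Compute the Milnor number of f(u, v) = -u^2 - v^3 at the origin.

2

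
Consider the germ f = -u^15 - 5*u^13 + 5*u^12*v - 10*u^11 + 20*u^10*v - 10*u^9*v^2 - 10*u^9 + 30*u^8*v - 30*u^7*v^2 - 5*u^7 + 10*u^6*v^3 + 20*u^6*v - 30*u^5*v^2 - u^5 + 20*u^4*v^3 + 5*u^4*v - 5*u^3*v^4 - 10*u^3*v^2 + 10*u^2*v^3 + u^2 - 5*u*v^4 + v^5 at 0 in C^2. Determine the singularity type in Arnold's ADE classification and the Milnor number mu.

Type A4, Milnor number mu = 4.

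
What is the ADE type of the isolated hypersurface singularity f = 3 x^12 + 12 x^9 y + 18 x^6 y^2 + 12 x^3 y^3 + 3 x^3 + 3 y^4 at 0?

The Hessian of f at 0 has rank 0. Corank 2; j^3 = 3*x^3 is a perfect cube, so E-series; the 4-jet and mu = 6 give E_6.

E_{6}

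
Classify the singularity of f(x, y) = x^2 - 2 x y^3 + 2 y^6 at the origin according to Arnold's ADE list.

A_{5}

The Hessian of f at 0 is [[2, 0], [0, 0]] with rank 1, so corank 1. A Groebner basis of the Jacobian ideal J(f) in C{x,y} is {x*y^2, -x + y^3, x^2}; counting standard monomials gives mu = 5. Corank 1: A-series; mu = 5 gives A_5.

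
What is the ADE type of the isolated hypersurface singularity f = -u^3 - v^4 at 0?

The Hessian of f at 0 is [[0, 0], [0, 0]] with rank 0, so corank 2. A Groebner basis of the Jacobian ideal J(f) in C{u,v} is {v^3, u^2}; counting standard monomials gives mu = 6. Corank 2; j^3 = -u^3 is a perfect cube, so E-series; the 4-jet and mu = 6 give E_6.

E6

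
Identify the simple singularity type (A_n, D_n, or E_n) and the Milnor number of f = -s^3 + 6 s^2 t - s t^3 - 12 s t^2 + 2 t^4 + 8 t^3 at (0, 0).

The Hessian of f at 0 is [[0, 0], [0, 0]] with rank 0, so corank 2. A Groebner basis of the Jacobian ideal J(f) in C{s,t} is {s^3 - 6*s^2*t - 48*s^2 + 192*s*t - 192*t^2, 6*s^2 + s*t^2 - 24*s*t + 24*t^2, 3*s^2 - 12*s*t + t^3 + 12*t^2}; counting standard monomials gives mu = 7. Corank 2; j^3 = -(s - 2*t)^3 is a perfect cube, so E-series; the 4-jet and mu = 7 give E_7.

Type E_7, Milnor number mu = 7.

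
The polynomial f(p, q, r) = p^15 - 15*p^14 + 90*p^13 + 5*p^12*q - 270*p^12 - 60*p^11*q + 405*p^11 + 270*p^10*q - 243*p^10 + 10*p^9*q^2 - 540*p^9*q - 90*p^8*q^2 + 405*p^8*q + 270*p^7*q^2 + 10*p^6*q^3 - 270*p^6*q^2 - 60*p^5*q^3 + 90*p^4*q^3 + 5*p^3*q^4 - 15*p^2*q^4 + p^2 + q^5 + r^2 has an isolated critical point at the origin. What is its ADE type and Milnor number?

Type A_4, Milnor number mu = 4.

The Hessian of f at 0 is [[2, 0, 0], [0, 0, 0], [0, 0, 2]] with rank 2, so corank 1. A Groebner basis of the Jacobian ideal J(f) in C{p,q,r} is {q^4, p, r}; counting standard monomials gives mu = 4. Corank 1: A-series; mu = 4 gives A_4.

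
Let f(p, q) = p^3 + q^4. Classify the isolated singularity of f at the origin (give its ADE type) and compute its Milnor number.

The Hessian of f at 0 has rank 0. Corank 2; j^3 = p^3 is a perfect cube, so E-series; the 4-jet and mu = 6 give E_6.

Type E_{6}, Milnor number mu = 6.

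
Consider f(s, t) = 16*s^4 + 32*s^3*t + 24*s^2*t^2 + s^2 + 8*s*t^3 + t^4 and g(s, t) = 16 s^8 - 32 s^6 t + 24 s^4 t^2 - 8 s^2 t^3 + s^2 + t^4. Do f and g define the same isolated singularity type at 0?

Yes.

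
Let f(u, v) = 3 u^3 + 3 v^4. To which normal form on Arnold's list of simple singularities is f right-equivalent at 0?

The Hessian of f at 0 has rank 0. Corank 2; j^3 = 3*u^3 is a perfect cube, so E-series; the 4-jet and mu = 6 give E_6.

E_{6}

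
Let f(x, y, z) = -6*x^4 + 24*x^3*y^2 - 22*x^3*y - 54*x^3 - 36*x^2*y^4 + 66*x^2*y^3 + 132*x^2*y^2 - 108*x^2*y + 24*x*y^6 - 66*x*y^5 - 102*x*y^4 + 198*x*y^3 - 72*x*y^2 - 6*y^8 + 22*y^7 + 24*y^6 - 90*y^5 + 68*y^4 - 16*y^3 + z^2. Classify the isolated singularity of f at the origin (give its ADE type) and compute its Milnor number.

The Hessian of f at 0 is [[0, 0, 0], [0, 0, 0], [0, 0, 2]] with rank 1, so corank 2. A Groebner basis of the Jacobian ideal J(f) in C{x,y,z} is {-19683*x^2/20006 - 13122*x*y/10003 + y^4 - 27*y^3/20006 - 4374*y^2/10003, x^3 - 13257*x^2/10003 - 17676*x*y/10003 + 8837*y^3/30009 - 5892*y^2/10003, x^2*y + 26487*x^2/20006 + 17658*x*y/10003 - 79697*y^3/180054 + 5886*y^2/10003, -2835*x^2/2858 + x*y^2 - 1890*x*y/1429 + 17113*y^3/25722 - 630*y^2/1429, z}; counting standard monomials gives mu = 7. Corank 2; j^3 = -2*(3*x + 2*y)^3 is a perfect cube, so E-series; the 4-jet and mu = 7 give E_7.

Type E_{7}, Milnor number mu = 7.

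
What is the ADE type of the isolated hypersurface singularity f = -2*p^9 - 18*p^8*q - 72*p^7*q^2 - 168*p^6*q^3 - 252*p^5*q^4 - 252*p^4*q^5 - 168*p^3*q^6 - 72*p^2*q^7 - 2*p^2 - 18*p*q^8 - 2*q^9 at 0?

A8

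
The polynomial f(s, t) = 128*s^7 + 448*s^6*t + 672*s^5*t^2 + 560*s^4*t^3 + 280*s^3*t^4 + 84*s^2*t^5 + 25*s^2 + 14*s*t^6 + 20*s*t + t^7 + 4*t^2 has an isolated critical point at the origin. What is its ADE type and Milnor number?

The Hessian of f at 0 has rank 1. Corank 1: A-series; mu = 6 gives A_6.

Type A6, Milnor number mu = 6.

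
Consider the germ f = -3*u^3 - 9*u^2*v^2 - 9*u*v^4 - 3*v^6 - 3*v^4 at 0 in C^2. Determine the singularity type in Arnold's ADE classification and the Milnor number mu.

The Hessian of f at 0 has rank 0. Corank 2; j^3 = -3*u^3 is a perfect cube, so E-series; the 4-jet and mu = 6 give E_6.

Type E_{6}, Milnor number mu = 6.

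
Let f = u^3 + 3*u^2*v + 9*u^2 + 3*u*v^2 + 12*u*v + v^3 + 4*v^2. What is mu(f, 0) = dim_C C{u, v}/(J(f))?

2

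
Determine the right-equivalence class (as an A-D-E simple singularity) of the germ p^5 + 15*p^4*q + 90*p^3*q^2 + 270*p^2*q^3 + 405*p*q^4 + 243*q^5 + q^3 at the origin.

The Hessian of f at 0 has rank 0. Corank 2; j^3 = q^3 is a perfect cube, so E-series; the 5-jet and mu = 8 give E_8.

E_{8}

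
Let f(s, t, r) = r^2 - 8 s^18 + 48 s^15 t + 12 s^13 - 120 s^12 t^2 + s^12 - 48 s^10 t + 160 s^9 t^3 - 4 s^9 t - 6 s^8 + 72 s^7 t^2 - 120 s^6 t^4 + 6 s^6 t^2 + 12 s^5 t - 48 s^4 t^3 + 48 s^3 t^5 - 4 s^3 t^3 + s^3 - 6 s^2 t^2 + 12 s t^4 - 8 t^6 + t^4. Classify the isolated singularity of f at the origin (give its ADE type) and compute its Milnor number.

Type E6, Milnor number mu = 6.

The Hessian of f at 0 has rank 1. Corank 2; j^3 = s^3 is a perfect cube, so E-series; the 4-jet and mu = 6 give E_6.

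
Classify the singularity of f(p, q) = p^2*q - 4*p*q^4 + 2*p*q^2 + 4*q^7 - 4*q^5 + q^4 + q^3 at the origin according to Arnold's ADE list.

D_5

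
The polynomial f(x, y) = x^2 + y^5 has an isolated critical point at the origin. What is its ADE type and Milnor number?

The Hessian of f at 0 is [[2, 0], [0, 0]] with rank 1, so corank 1. A Groebner basis of the Jacobian ideal J(f) in C{x,y} is {y^4, x}; counting standard monomials gives mu = 4. Corank 1: A-series; mu = 4 gives A_4.

Type A4, Milnor number mu = 4.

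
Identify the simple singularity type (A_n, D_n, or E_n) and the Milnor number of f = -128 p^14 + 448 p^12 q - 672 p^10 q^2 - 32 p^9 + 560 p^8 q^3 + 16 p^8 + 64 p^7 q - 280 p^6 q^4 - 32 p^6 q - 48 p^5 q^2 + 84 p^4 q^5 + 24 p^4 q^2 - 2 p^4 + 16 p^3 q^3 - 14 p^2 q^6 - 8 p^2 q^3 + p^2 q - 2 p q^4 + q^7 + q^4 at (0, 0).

The Hessian of f at 0 has rank 0. Corank 2; j^3 = p^2*q has shape L^2 M (L != M), so D-series; mu = 5 gives D_5.

Type D_{5}, Milnor number mu = 5.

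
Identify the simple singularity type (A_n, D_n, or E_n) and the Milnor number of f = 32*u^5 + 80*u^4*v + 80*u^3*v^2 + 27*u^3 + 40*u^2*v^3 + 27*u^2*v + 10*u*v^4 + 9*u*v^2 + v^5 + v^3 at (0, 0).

The Hessian of f at 0 has rank 0. Corank 2; j^3 = (3*u + v)^3 is a perfect cube, so E-series; the 5-jet and mu = 8 give E_8.

Type E_8, Milnor number mu = 8.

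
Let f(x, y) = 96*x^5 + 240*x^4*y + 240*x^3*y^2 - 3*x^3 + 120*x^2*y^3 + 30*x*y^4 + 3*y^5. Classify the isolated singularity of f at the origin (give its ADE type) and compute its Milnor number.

Type E8, Milnor number mu = 8.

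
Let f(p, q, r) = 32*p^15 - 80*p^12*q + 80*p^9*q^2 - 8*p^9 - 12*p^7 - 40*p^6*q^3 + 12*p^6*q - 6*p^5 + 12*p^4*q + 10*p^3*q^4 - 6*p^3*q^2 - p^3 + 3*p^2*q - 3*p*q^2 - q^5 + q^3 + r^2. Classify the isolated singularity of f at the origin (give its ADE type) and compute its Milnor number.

The Hessian of f at 0 has rank 1. Corank 2; j^3 = -(p - q)^3 is a perfect cube, so E-series; the 5-jet and mu = 8 give E_8.

Type E_{8}, Milnor number mu = 8.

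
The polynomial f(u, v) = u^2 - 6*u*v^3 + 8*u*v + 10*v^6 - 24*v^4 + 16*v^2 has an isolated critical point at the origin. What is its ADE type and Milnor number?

Type A_5, Milnor number mu = 5.

The Hessian of f at 0 has rank 1. Corank 1: A-series; mu = 5 gives A_5.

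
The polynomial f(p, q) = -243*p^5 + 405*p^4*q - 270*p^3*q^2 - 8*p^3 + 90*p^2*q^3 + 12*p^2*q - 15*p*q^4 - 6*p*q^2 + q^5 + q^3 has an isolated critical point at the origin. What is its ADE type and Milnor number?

Type E8, Milnor number mu = 8.

The Hessian of f at 0 has rank 0. Corank 2; j^3 = -(2*p - q)^3 is a perfect cube, so E-series; the 5-jet and mu = 8 give E_8.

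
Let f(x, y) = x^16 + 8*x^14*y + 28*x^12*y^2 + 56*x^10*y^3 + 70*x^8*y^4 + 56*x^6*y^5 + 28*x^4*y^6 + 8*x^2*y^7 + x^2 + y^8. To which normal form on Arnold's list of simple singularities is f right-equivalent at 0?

The Hessian of f at 0 is [[2, 0], [0, 0]] with rank 1, so corank 1. A Groebner basis of the Jacobian ideal J(f) in C{x,y} is {y^7, x}; counting standard monomials gives mu = 7. Corank 1: A-series; mu = 7 gives A_7.

A_{7}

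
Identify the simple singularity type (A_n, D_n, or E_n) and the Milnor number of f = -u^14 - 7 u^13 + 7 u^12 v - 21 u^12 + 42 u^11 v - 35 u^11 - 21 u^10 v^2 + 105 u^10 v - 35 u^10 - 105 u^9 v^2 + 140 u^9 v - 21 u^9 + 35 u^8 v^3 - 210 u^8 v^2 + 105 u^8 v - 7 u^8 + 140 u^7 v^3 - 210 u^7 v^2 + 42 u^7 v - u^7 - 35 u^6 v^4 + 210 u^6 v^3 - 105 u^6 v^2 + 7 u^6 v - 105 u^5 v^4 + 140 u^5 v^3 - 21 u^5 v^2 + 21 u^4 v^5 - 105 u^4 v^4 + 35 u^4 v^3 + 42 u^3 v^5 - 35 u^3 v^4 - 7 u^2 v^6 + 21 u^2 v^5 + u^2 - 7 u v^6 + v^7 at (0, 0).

The Hessian of f at 0 has rank 1. Corank 1: A-series; mu = 6 gives A_6.

Type A_6, Milnor number mu = 6.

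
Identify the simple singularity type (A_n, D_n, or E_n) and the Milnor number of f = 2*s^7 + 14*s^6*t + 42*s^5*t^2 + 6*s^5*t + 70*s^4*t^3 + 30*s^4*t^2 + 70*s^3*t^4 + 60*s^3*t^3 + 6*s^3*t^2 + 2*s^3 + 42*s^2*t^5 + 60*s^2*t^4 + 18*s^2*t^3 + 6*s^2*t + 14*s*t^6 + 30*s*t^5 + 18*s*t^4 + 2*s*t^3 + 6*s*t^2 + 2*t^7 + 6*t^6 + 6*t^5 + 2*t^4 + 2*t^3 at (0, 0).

The Hessian of f at 0 is [[0, 0], [0, 0]] with rank 0, so corank 2. A Groebner basis of the Jacobian ideal J(f) in C{s,t} is {s^3 + 3*s^2*t + 6*s^2 + 12*s*t + 6*t^2, -3*s^2 + s*t^2 - 6*s*t - 3*t^2, 3*s^2 + 6*s*t + t^3 + 3*t^2}; counting standard monomials gives mu = 7. Corank 2; j^3 = 2*(s + t)^3 is a perfect cube, so E-series; the 4-jet and mu = 7 give E_7.

Type E_7, Milnor number mu = 7.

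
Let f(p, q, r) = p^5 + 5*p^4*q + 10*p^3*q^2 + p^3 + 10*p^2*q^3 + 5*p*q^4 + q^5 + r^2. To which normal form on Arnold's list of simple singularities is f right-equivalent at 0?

E8

The Hessian of f at 0 has rank 1. Corank 2; j^3 = p^3 is a perfect cube, so E-series; the 5-jet and mu = 8 give E_8.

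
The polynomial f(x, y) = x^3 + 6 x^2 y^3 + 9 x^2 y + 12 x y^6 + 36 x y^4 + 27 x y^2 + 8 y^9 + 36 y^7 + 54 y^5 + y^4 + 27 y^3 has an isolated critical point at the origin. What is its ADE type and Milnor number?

The Hessian of f at 0 has rank 0. Corank 2; j^3 = (x + 3*y)^3 is a perfect cube, so E-series; the 4-jet and mu = 6 give E_6.

Type E_6, Milnor number mu = 6.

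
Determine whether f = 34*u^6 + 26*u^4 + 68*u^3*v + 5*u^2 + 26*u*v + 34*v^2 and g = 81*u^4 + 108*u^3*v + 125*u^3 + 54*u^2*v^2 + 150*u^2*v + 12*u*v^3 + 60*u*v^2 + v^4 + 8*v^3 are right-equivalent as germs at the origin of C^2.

The Hessian of f at 0 is [[10, 26], [26, 68]] with rank 2, so corank 0. A Groebner basis of the Jacobian ideal J(f) in C{u,v} is {u, v}; counting standard monomials gives mu = 1. Corank 0: nondegenerate Morse point, so A_1. The Hessian of g at 0 is [[0, 0], [0, 0]] with rank 0, so corank 2. A Groebner basis of the Jacobian ideal J(g) in C{u,v} is {v^4, u*v^2 + 17*v^3/45, u^2 + 4*u*v/5 + 4*v^2/25}; counting standard monomials gives mu = 6. Corank 2; j^3 = (5*u + 2*v)^3 is a perfect cube, so E-series; the 4-jet and mu = 6 give E_6. f is A_1 but g is E_6, hence not right-equivalent.

No.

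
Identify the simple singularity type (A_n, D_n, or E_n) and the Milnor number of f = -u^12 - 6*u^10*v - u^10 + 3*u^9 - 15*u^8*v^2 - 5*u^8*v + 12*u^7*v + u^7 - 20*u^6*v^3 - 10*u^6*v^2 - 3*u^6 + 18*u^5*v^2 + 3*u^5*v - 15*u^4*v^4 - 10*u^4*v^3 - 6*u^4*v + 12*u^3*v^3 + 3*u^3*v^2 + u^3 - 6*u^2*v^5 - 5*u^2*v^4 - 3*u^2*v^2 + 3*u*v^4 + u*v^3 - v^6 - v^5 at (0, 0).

Type E7, Milnor number mu = 7.

The Hessian of f at 0 is [[0, 0], [0, 0]] with rank 0, so corank 2. A Groebner basis of the Jacobian ideal J(f) in C{u,v} is {-u^2 + v^4 - v^3/3, u^3, u^2*v + u^2/3 + v^3/9, -u^2 + u*v^2 - v^3/3}; counting standard monomials gives mu = 7. Corank 2; j^3 = u^3 is a perfect cube, so E-series; the 4-jet and mu = 7 give E_7.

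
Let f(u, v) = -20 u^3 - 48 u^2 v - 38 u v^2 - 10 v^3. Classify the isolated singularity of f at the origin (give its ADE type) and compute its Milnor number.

Type D_{4}, Milnor number mu = 4.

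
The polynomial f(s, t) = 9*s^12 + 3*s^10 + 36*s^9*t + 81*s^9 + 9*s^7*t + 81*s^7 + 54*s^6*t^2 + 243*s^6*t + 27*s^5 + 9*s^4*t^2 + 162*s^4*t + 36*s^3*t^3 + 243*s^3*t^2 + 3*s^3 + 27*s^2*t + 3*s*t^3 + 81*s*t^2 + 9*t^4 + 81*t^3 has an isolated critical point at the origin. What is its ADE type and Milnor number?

Type E_7, Milnor number mu = 7.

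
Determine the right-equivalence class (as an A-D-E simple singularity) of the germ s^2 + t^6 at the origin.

A_{5}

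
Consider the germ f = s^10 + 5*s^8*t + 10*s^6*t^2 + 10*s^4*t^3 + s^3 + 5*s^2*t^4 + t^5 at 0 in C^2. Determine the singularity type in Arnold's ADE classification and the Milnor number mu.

The Hessian of f at 0 has rank 0. Corank 2; j^3 = s^3 is a perfect cube, so E-series; the 5-jet and mu = 8 give E_8.

Type E_8, Milnor number mu = 8.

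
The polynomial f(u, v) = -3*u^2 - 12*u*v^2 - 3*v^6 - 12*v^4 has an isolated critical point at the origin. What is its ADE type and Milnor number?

Type A_5, Milnor number mu = 5.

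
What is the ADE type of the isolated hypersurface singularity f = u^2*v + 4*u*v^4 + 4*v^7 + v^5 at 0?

The Hessian of f at 0 has rank 0. Corank 2; j^3 = u^2*v has shape L^2 M (L != M), so D-series; mu = 6 gives D_6.

D_6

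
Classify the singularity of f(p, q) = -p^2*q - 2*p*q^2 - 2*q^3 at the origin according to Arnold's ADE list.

D4

The Hessian of f at 0 has rank 0. Corank 2; j^3 = -q*(p^2 + 2*p*q + 2*q^2) splits into three distinct lines over C (the quadratic factor has nonzero discriminant), so D_4.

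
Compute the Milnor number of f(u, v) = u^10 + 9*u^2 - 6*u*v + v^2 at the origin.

The Hessian of f at 0 is [[18, -6], [-6, 2]] with rank 1, so corank 1. A Groebner basis of the Jacobian ideal J(f) in C{u,v} is {v^9, u - v/3}; counting standard monomials gives mu = 9. Corank 1: A-series; mu = 9 gives A_9.

9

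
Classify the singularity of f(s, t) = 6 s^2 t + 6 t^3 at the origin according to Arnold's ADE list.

D_{4}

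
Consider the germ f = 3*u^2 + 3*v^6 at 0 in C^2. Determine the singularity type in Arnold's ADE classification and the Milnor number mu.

The Hessian of f at 0 is [[6, 0], [0, 0]] with rank 1, so corank 1. A Groebner basis of the Jacobian ideal J(f) in C{u,v} is {v^5, u}; counting standard monomials gives mu = 5. Corank 1: A-series; mu = 5 gives A_5.

Type A_{5}, Milnor number mu = 5.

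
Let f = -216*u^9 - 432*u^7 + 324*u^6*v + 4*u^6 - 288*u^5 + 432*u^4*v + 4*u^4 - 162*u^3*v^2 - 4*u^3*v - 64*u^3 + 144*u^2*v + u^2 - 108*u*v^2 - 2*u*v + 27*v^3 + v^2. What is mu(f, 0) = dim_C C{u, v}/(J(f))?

2

The Hessian of f at 0 has rank 1. Corank 1: A-series; mu = 2 gives A_2.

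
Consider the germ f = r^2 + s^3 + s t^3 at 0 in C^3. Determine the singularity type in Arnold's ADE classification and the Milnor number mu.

Type E_{7}, Milnor number mu = 7.

The Hessian of f at 0 has rank 1. Corank 2; j^3 = s^3 is a perfect cube, so E-series; the 4-jet and mu = 7 give E_7.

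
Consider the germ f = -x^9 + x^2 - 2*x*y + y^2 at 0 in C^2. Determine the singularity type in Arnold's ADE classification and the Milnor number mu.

Type A8, Milnor number mu = 8.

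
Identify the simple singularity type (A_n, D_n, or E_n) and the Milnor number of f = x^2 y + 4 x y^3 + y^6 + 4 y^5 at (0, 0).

The Hessian of f at 0 has rank 0. Corank 2; j^3 = x^2*y has shape L^2 M (L != M), so D-series; mu = 7 gives D_7.

Type D7, Milnor number mu = 7.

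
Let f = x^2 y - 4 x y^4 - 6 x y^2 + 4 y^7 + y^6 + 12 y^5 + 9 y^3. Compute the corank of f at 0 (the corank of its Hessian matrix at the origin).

Hessian at 0 has rank 0.

2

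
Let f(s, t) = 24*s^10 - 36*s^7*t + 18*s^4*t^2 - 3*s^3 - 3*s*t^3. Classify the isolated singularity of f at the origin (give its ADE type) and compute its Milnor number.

Type E_{7}, Milnor number mu = 7.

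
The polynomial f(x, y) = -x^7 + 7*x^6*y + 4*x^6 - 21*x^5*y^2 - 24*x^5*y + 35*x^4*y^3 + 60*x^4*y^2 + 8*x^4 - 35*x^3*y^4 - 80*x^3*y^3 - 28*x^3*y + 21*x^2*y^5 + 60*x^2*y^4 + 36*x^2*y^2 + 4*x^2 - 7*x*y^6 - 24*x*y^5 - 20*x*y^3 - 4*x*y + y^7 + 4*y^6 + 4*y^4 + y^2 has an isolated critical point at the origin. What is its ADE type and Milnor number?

Type A_6, Milnor number mu = 6.

The Hessian of f at 0 has rank 1. Corank 1: A-series; mu = 6 gives A_6.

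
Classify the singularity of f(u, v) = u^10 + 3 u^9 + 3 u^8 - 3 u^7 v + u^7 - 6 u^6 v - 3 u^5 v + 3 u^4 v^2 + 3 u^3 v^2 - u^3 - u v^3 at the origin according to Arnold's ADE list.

E7

The Hessian of f at 0 has rank 0. Corank 2; j^3 = -u^3 is a perfect cube, so E-series; the 4-jet and mu = 7 give E_7.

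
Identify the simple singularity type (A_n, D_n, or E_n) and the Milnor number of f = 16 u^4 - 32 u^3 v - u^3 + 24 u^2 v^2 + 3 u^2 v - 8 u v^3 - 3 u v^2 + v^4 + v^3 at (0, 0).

Type E_{6}, Milnor number mu = 6.

The Hessian of f at 0 is [[0, 0], [0, 0]] with rank 0, so corank 2. A Groebner basis of the Jacobian ideal J(f) in C{u,v} is {v^4, u*v^2 - 5*v^3/6, u^2 - 2*u*v + v^2}; counting standard monomials gives mu = 6. Corank 2; j^3 = -(u - v)^3 is a perfect cube, so E-series; the 4-jet and mu = 6 give E_6.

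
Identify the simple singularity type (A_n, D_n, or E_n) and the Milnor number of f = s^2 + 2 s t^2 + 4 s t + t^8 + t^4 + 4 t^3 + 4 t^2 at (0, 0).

Type A_7, Milnor number mu = 7.

The Hessian of f at 0 is [[2, 4], [4, 8]] with rank 1, so corank 1. A Groebner basis of the Jacobian ideal J(f) in C{s,t} is {s^4 + 24*s^3 + 112*s^2*t - 176*s^2 - 448*s*t + 192*s + 384*t, s^3*t - 6*s^3 - 24*s^2*t + 32*s^2 + 80*s*t - 32*s - 64*t, s + t^2 + 2*t}; counting standard monomials gives mu = 7. Corank 1: A-series; mu = 7 gives A_7.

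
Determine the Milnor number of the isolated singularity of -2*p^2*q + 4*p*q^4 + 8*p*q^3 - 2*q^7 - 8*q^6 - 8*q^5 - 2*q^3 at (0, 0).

The Hessian of f at 0 is [[0, 0], [0, 0]] with rank 0, so corank 2. A Groebner basis of the Jacobian ideal J(f) in C{p,q} is {q^3, p^2 + 3*q^2, p*q}; counting standard monomials gives mu = 4. Corank 2; j^3 = -2*q*(p^2 + q^2) splits into three distinct lines over C (the quadratic factor has nonzero discriminant), so D_4.

4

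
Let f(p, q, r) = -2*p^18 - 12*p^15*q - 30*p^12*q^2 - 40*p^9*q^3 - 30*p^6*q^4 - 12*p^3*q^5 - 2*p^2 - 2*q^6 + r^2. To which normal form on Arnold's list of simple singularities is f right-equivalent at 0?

A_5

The Hessian of f at 0 has rank 2. Corank 1: A-series; mu = 5 gives A_5.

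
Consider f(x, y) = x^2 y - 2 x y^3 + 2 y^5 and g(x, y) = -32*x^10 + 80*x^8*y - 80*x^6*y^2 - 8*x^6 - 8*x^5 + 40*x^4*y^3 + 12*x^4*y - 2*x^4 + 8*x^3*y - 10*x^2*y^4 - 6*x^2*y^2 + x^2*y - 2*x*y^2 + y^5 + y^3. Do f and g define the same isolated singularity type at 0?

The Hessian of f at 0 is [[0, 0], [0, 0]] with rank 0, so corank 2. A Groebner basis of the Jacobian ideal J(f) in C{x,y} is {x^3, x^2*y, x^2/4 + x*y^2, -x*y + y^3}; counting standard monomials gives mu = 6. Corank 2; j^3 = x^2*y has shape L^2 M (L != M), so D-series; mu = 6 gives D_6. The Hessian of g at 0 is [[0, 0], [0, 0]] with rank 0, so corank 2. A Groebner basis of the Jacobian ideal J(g) in C{x,y} is {x^3 - 2*x^2 + 9*x*y/2 - 5*y^2/2, x^2*y + x*y/2 - y^2/2, 2*x^2 + x*y^2 - 7*x*y/2 + 3*y^2/2, 4*x^2 - 15*x*y/2 + y^3 + 7*y^2/2}; counting standard monomials gives mu = 6. Corank 2; j^3 = y*(x - y)^2 has shape L^2 M (L != M), so D-series; mu = 6 gives D_6. Both have type D_6, hence right-equivalent.

Yes.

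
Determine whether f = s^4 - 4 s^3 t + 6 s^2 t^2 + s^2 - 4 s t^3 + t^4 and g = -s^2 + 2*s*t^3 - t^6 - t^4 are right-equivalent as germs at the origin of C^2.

Yes.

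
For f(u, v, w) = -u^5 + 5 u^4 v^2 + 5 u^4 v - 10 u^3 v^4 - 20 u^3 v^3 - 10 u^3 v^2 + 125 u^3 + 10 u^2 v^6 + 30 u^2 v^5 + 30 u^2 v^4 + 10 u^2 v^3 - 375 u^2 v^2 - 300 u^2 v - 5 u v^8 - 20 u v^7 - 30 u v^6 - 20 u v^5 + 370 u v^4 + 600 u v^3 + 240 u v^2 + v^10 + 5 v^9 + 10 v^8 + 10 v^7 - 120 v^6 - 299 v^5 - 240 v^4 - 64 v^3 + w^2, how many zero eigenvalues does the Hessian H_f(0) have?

2

Hessian at 0 has rank 1.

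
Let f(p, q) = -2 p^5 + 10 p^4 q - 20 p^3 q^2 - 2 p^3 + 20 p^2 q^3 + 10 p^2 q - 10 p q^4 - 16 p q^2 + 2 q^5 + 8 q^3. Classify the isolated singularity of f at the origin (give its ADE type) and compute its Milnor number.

Type D6, Milnor number mu = 6.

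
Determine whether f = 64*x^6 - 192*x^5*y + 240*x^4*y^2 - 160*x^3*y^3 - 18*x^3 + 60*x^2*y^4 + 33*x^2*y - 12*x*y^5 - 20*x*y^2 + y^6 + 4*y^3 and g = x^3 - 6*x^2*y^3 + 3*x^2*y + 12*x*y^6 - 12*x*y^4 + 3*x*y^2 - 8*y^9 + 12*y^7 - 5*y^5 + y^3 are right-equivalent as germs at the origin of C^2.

No.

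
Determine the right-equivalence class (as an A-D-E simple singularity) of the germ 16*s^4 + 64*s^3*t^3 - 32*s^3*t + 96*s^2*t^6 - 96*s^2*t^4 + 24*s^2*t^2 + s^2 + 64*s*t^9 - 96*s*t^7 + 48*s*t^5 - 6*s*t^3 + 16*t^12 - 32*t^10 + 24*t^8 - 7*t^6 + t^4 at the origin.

A_{3}

The Hessian of f at 0 has rank 1. Corank 1: A-series; mu = 3 gives A_3.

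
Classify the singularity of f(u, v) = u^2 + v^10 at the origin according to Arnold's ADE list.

The Hessian of f at 0 is [[2, 0], [0, 0]] with rank 1, so corank 1. A Groebner basis of the Jacobian ideal J(f) in C{u,v} is {v^9, u}; counting standard monomials gives mu = 9. Corank 1: A-series; mu = 9 gives A_9.

A9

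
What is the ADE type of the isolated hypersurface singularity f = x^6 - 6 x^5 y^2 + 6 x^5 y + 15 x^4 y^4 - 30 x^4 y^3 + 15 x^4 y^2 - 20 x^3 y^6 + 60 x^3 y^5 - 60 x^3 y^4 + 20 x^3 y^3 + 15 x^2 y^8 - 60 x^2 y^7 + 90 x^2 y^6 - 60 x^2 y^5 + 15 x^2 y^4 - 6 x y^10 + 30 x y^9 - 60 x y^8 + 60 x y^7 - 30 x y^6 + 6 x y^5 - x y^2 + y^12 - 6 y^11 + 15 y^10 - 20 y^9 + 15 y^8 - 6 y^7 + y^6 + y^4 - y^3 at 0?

D_{7}

The Hessian of f at 0 is [[0, 0], [0, 0]] with rank 0, so corank 2. A Groebner basis of the Jacobian ideal J(f) in C{x,y} is {x^5 - y^2/6, y^3, x*y + y^2}; counting standard monomials gives mu = 7. Corank 2; j^3 = -y^2*(x + y) has shape L^2 M (L != M), so D-series; mu = 7 gives D_7.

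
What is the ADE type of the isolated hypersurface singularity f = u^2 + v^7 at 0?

The Hessian of f at 0 has rank 1. Corank 1: A-series; mu = 6 gives A_6.

A_6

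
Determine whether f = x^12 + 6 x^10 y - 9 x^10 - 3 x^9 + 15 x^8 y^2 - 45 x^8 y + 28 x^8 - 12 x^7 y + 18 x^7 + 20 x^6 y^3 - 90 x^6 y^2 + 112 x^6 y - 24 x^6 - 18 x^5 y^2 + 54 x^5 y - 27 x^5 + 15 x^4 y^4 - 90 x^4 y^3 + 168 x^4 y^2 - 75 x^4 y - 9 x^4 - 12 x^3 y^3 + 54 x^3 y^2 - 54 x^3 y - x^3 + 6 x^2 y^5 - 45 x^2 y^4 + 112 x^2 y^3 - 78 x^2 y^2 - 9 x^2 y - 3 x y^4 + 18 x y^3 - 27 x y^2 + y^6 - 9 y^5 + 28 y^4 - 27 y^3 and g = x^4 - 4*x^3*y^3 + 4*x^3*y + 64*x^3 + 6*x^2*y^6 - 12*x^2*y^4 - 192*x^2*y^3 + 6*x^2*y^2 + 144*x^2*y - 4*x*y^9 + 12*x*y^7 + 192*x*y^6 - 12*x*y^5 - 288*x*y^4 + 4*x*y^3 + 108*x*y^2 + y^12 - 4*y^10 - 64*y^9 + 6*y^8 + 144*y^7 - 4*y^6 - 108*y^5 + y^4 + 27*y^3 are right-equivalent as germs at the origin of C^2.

The Hessian of f at 0 has rank 0. Corank 2; j^3 = -(x + 3*y)^3 is a perfect cube, so E-series; the 4-jet and mu = 6 give E_6. The Hessian of g at 0 has rank 0. Corank 2; j^3 = (4*x + 3*y)^3 is a perfect cube, so E-series; the 4-jet and mu = 6 give E_6. Both have type E_6, hence right-equivalent.

Yes.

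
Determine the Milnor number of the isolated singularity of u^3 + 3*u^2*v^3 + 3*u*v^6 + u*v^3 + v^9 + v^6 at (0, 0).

7

The Hessian of f at 0 is [[0, 0], [0, 0]] with rank 0, so corank 2. A Groebner basis of the Jacobian ideal J(f) in C{u,v} is {u^3, u*v^2, 3*u^2 + v^3}; counting standard monomials gives mu = 7. Corank 2; j^3 = u^3 is a perfect cube, so E-series; the 4-jet and mu = 7 give E_7.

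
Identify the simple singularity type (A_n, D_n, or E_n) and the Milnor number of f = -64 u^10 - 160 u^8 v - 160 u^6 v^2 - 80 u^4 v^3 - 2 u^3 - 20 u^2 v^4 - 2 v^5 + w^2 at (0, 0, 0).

Type E8, Milnor number mu = 8.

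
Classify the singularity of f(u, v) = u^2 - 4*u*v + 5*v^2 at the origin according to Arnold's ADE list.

A1

The Hessian of f at 0 is [[2, -4], [-4, 10]] with rank 2, so corank 0. A Groebner basis of the Jacobian ideal J(f) in C{u,v} is {u, v}; counting standard monomials gives mu = 1. Corank 0: nondegenerate Morse point, so A_1.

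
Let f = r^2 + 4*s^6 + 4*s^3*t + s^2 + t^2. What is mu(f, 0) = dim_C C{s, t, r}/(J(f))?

1

The Hessian of f at 0 is [[2, 0, 0], [0, 2, 0], [0, 0, 2]] with rank 3, so corank 0. A Groebner basis of the Jacobian ideal J(f) in C{s,t,r} is {s, t, r}; counting standard monomials gives mu = 1. Corank 0: nondegenerate Morse point, so A_1.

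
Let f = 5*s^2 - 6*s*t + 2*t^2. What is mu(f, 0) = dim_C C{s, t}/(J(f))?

1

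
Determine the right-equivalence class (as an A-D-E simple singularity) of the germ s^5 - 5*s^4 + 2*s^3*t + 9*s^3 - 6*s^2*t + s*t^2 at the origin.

The Hessian of f at 0 has rank 0. Corank 2; j^3 = s*(3*s - t)^2 has shape L^2 M (L != M), so D-series; mu = 5 gives D_5.

D_5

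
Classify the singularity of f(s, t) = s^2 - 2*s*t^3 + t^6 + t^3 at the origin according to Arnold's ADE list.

A_{2}

The Hessian of f at 0 is [[2, 0], [0, 0]] with rank 1, so corank 1. A Groebner basis of the Jacobian ideal J(f) in C{s,t} is {t^2, s}; counting standard monomials gives mu = 2. Corank 1: A-series; mu = 2 gives A_2.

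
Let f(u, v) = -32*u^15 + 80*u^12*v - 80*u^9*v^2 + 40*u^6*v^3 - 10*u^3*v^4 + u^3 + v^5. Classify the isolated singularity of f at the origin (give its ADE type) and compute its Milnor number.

Type E_{8}, Milnor number mu = 8.

The Hessian of f at 0 has rank 0. Corank 2; j^3 = u^3 is a perfect cube, so E-series; the 5-jet and mu = 8 give E_8.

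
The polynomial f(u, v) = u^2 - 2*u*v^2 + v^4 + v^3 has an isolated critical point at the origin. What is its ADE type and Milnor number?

The Hessian of f at 0 has rank 1. Corank 1: A-series; mu = 2 gives A_2.

Type A2, Milnor number mu = 2.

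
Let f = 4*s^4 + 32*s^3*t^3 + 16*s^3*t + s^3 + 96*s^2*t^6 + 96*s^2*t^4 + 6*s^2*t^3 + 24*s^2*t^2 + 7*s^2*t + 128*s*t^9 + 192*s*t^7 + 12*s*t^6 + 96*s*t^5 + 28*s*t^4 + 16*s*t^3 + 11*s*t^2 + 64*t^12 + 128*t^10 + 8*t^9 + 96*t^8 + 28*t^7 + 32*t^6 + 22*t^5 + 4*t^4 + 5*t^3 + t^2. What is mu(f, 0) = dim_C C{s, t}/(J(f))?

The Hessian of f at 0 is [[0, 0], [0, 2]] with rank 1, so corank 1. A Groebner basis of the Jacobian ideal J(f) in C{s,t} is {s^2, t}; counting standard monomials gives mu = 2. Corank 1: A-series; mu = 2 gives A_2.

2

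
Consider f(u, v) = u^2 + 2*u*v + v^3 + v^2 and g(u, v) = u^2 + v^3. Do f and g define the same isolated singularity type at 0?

Yes.

The Hessian of f at 0 has rank 1. Corank 1: A-series; mu = 2 gives A_2. The Hessian of g at 0 has rank 1. Corank 1: A-series; mu = 2 gives A_2. Both have type A_2, hence right-equivalent.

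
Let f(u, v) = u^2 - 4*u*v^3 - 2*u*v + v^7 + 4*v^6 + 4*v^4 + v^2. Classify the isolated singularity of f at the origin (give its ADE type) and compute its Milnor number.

The Hessian of f at 0 has rank 1. Corank 1: A-series; mu = 6 gives A_6.

Type A6, Milnor number mu = 6.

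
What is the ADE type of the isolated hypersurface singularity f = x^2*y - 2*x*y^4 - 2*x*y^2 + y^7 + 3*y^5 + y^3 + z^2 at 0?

The Hessian of f at 0 is [[0, 0, 0], [0, 0, 0], [0, 0, 2]] with rank 1, so corank 2. A Groebner basis of the Jacobian ideal J(f) in C{x,y,z} is {-x*y + y^4 + y^2, x*y^2 - y^3, x^2 + 3*x*y - 4*y^2, z}; counting standard monomials gives mu = 6. Corank 2; j^3 = y*(x - y)^2 has shape L^2 M (L != M), so D-series; mu = 6 gives D_6.

D_{6}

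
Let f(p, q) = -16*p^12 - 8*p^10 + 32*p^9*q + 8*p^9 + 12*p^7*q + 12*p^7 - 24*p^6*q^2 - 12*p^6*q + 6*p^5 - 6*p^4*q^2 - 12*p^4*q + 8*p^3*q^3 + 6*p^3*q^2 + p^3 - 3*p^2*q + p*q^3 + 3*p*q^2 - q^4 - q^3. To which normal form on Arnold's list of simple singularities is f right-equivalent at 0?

The Hessian of f at 0 has rank 0. Corank 2; j^3 = (p - q)^3 is a perfect cube, so E-series; the 4-jet and mu = 7 give E_7.

E7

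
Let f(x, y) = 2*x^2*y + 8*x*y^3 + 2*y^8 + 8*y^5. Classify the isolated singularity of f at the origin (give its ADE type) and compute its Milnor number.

The Hessian of f at 0 has rank 0. Corank 2; j^3 = 2*x^2*y has shape L^2 M (L != M), so D-series; mu = 9 gives D_9.

Type D_9, Milnor number mu = 9.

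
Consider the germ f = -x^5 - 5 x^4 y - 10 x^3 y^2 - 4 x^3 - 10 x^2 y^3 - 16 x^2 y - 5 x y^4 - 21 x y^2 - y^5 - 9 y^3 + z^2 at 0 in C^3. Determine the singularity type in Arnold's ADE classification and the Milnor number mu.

Type D_{6}, Milnor number mu = 6.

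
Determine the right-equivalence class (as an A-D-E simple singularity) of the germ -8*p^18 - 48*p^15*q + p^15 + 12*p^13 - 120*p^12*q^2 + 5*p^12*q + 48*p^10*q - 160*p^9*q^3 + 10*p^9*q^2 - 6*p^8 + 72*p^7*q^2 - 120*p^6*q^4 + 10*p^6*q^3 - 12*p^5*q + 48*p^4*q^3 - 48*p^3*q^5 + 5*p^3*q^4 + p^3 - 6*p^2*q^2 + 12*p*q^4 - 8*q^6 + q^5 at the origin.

The Hessian of f at 0 has rank 0. Corank 2; j^3 = p^3 is a perfect cube, so E-series; the 5-jet and mu = 8 give E_8.

E_{8}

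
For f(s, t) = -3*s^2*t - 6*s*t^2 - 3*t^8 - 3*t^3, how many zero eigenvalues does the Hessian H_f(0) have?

2

Hessian at 0 has rank 0.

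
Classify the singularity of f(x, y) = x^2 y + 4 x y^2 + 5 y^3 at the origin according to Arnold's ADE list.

D_4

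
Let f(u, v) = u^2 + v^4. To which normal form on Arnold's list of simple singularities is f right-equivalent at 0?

A_{3}

The Hessian of f at 0 has rank 1. Corank 1: A-series; mu = 3 gives A_3.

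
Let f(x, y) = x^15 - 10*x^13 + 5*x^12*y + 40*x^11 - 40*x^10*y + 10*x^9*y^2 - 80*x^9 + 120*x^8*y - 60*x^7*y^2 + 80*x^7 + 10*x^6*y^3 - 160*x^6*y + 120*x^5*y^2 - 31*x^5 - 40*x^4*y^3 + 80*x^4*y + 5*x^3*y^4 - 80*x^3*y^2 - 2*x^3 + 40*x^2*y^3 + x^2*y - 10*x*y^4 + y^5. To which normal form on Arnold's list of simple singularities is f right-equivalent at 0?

D_{6}

The Hessian of f at 0 has rank 0. Corank 2; j^3 = -x^2*(2*x - y) has shape L^2 M (L != M), so D-series; mu = 6 gives D_6.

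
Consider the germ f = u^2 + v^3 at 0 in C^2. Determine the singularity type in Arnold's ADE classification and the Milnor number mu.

Type A_{2}, Milnor number mu = 2.

The Hessian of f at 0 is [[2, 0], [0, 0]] with rank 1, so corank 1. A Groebner basis of the Jacobian ideal J(f) in C{u,v} is {v^2, u}; counting standard monomials gives mu = 2. Corank 1: A-series; mu = 2 gives A_2.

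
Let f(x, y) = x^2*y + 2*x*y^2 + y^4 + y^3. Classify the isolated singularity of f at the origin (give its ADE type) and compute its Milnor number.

Type D_{5}, Milnor number mu = 5.

The Hessian of f at 0 is [[0, 0], [0, 0]] with rank 0, so corank 2. A Groebner basis of the Jacobian ideal J(f) in C{x,y} is {x^3 - x^2/4 + y^2/4, x^2/4 + y^3 - y^2/4, x*y + y^2}; counting standard monomials gives mu = 5. Corank 2; j^3 = y*(x + y)^2 has shape L^2 M (L != M), so D-series; mu = 5 gives D_5.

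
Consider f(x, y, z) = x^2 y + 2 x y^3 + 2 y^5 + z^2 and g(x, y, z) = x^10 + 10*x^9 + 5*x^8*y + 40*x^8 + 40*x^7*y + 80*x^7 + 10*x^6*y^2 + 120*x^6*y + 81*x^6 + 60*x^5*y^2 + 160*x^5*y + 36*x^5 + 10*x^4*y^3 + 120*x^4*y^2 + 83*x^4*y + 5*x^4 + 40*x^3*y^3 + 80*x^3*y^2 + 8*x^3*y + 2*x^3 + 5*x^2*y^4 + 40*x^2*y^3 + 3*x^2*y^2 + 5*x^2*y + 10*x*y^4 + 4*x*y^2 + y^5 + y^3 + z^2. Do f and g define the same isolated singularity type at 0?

Yes.

The Hessian of f at 0 has rank 1. Corank 2; j^3 = x^2*y has shape L^2 M (L != M), so D-series; mu = 6 gives D_6. The Hessian of g at 0 has rank 1. Corank 2; j^3 = (x + y)^2*(2*x + y) has shape L^2 M (L != M), so D-series; mu = 6 gives D_6. Both have type D_6, hence right-equivalent.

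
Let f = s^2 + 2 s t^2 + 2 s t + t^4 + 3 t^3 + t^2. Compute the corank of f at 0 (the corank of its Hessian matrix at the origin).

1

Hessian at 0 has rank 1.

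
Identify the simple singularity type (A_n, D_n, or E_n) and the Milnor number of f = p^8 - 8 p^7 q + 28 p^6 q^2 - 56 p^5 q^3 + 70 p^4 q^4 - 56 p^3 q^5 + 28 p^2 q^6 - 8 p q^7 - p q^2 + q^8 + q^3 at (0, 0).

Type D_9, Milnor number mu = 9.

The Hessian of f at 0 is [[0, 0], [0, 0]] with rank 0, so corank 2. A Groebner basis of the Jacobian ideal J(f) in C{p,q} is {p^7 - q^2/8, q^3, p*q - q^2}; counting standard monomials gives mu = 9. Corank 2; j^3 = -q^2*(p - q) has shape L^2 M (L != M), so D-series; mu = 9 gives D_9.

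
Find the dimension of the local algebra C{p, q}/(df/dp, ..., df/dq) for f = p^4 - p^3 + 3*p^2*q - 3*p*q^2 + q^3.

The Hessian of f at 0 has rank 0. Corank 2; j^3 = -(p - q)^3 is a perfect cube, so E-series; the 4-jet and mu = 6 give E_6.

6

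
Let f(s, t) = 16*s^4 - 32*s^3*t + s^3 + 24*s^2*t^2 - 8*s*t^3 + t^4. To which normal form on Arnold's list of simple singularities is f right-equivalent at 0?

The Hessian of f at 0 is [[0, 0], [0, 0]] with rank 0, so corank 2. A Groebner basis of the Jacobian ideal J(f) in C{s,t} is {t^4, s*t^2 - t^3/6, s^2}; counting standard monomials gives mu = 6. Corank 2; j^3 = s^3 is a perfect cube, so E-series; the 4-jet and mu = 6 give E_6.

E_6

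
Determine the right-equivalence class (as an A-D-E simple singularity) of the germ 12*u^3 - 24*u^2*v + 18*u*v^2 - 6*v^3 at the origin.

The Hessian of f at 0 is [[0, 0], [0, 0]] with rank 0, so corank 2. A Groebner basis of the Jacobian ideal J(f) in C{u,v} is {v^3, u^2 - 3*v^2/2, u*v - 3*v^2/2}; counting standard monomials gives mu = 4. Corank 2; j^3 = 6*(u - v)*(2*u^2 - 2*u*v + v^2) splits into three distinct lines over C (the quadratic factor has nonzero discriminant), so D_4.

D_{4}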